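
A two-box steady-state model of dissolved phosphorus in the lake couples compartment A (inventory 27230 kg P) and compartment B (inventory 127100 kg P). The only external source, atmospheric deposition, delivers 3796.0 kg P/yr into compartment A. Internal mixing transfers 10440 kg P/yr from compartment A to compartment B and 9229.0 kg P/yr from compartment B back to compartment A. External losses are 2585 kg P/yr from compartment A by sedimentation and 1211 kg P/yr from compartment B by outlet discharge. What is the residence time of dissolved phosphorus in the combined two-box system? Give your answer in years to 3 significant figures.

For the system as a whole, the A↔B exchange is internal and contributes nothing to the throughput; only the external sinks remove mass.
M_total = 27230 + 127100 = 154330 kg P.
ΣF_external_out = 2585 + 1211 = 3796.0 kg P/yr.
τ = M_total / ΣF_ext = 154330 / 3796.0 = 40.66 yr.

40.7 yr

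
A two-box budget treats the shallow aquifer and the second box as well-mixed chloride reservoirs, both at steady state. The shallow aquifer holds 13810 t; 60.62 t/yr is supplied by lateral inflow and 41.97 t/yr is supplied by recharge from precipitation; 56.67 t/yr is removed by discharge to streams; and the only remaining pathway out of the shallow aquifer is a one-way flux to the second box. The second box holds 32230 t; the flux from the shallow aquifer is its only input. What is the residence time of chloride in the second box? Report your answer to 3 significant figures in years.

702 yr

Balance the shallow aquifer: ΣF_in = 60.62 + 41.97 = 102.59 t/yr.
Flux to the second box = ΣF_in − (56.67) = 45.920 t/yr.
At steady state the output of the second box equals its input, 45.920 t/yr.
τ = M / F = 32230 / 45.920 = 701.9 yr.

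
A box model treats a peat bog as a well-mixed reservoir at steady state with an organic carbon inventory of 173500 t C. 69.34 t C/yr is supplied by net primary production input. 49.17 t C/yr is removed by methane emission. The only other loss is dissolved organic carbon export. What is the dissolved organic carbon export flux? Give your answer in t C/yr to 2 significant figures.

At steady state ΣF_in = ΣF_out.
ΣF_in = 69.340 t C/yr.
Dissolved organic carbon export flux = ΣF_in − (49.17) = 69.340 − 49.17 = 20.17 t C/yr.

20 t C/yr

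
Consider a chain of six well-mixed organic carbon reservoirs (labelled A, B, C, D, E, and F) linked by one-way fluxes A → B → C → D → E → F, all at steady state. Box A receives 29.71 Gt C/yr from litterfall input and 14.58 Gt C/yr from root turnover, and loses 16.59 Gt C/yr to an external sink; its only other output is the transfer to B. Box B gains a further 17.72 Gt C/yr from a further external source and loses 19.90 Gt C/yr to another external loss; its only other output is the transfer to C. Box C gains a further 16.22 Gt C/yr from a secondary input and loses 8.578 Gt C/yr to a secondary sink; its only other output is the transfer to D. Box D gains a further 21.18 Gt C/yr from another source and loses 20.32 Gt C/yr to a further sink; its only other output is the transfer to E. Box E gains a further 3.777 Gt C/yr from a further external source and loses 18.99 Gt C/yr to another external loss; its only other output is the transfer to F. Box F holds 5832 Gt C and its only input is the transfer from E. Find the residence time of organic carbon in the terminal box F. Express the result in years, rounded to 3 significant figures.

Box A: F(A→B) = (29.71 + 14.58) − 16.59 = 27.700 Gt C/yr.
Box B: F(B→C) = (27.700 + 17.72) − 19.90 = 25.520 Gt C/yr.
Box C: F(C→D) = (25.520 + 16.22) − 8.578 = 33.162 Gt C/yr.
Box D: F(D→E) = (33.162 + 21.18) − 20.32 = 34.022 Gt C/yr.
Box E: F(E→F) = (34.022 + 3.777) − 18.99 = 18.809 Gt C/yr.
Box F throughput = its input = 18.809 Gt C/yr; τ = 5832 / 18.809 = 310.1 yr.

310 yr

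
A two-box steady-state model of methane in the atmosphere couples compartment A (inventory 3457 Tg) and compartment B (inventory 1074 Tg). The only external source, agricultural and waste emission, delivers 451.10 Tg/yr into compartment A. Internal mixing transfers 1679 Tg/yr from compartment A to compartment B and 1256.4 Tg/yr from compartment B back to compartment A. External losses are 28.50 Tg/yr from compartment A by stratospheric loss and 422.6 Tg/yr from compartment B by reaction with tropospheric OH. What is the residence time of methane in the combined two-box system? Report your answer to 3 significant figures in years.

Treat the two boxes together as one reservoir: the mixing fluxes between them are internal recycling, so τ = ΣM / Σ(external losses).
M_total = 3457 + 1074 = 4531.0 Tg.
ΣF_external_out = 28.50 + 422.6 = 451.10 Tg/yr.
τ = M_total / ΣF_ext = 4531.0 / 451.10 = 10.04 yr.

10.0 yr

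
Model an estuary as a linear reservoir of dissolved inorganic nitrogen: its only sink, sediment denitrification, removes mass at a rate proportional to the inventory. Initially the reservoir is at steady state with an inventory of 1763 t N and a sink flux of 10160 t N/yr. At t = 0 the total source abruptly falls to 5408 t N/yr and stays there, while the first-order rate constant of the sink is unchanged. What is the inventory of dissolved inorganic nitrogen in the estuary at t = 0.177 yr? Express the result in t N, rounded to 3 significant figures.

τ = M₀/F₀ = 1763/10160 = 0.1735 yr; rate constant k = 1/τ.
New steady state M_∞ = F₁/k = F₁·τ = 5408 × 0.1735 = 938.42 t N.
M(t) = M_∞ + (M₀ − M_∞)·e^(−t/τ); t/τ = 0.177/0.1735 = 1.020, so e^(−t/τ) = 0.3606.
M(t) = 938.42 + 824.6 × 0.3606 = 1235.7 t N.

1240 t N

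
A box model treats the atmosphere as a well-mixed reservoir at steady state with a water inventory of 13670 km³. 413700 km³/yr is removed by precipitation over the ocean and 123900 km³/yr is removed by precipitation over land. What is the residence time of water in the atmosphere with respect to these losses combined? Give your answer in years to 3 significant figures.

Total removal = 413700 + 123900 = 537600 km³/yr.
τ = M / ΣF_out = 13670 / 537600 = 0.02543 yr.

0.0254 yr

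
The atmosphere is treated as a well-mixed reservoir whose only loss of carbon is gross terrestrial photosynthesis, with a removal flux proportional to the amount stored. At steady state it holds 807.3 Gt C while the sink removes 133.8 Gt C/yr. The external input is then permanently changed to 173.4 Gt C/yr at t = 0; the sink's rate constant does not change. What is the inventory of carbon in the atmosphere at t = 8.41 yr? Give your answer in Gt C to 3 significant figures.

Residence time τ = M₀/F₀ = 6.034 yr. The eventual steady state is M_∞ = M₀·(F₁/F₀) = 807.3 × 173.4/133.8 = 1046.2 Gt C.
The anomaly ΔM(t) = M(t) − M_∞ decays as ΔM₀·e^(−t/τ) with ΔM₀ = 807.3 − 1046.2 = −238.9 Gt C.
At t = 8.41 yr, e^(−t/τ) = e^(−1.394) = 0.2481, so ΔM = −59.28 Gt C and M = 1046.2 − 59.28 = 986.95 Gt C.

987 Gt C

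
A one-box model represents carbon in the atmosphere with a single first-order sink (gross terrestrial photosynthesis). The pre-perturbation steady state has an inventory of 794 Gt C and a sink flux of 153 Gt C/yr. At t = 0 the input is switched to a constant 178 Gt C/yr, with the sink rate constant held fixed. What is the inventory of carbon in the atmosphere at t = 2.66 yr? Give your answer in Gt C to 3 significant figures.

846 Gt C

Residence time τ = M₀/F₀ = 5.190 yr. The eventual steady state is M_∞ = M₀·(F₁/F₀) = 794 × 178/153 = 923.74 Gt C.
The anomaly ΔM(t) = M(t) − M_∞ decays as ΔM₀·e^(−t/τ) with ΔM₀ = 794 − 923.74 = −129.7 Gt C.
At t = 2.66 yr, e^(−t/τ) = e^(−0.5126) = 0.5990, so ΔM = −77.71 Gt C and M = 923.74 − 77.71 = 846.03 Gt C.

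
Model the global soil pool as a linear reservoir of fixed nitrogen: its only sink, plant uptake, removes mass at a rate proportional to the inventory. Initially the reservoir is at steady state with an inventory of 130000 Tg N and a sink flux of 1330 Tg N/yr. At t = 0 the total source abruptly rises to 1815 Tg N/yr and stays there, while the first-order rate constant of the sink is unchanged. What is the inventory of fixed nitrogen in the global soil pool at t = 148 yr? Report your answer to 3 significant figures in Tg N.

167000 Tg N

The sink rate constant is k = F₀/M₀ = 1330/130000 = 0.01023 yr⁻¹.
Solving dM/dt = F₁ − kM with M(0) = M₀ gives M(t) = F₁/k + (M₀ − F₁/k)·e^(−kt).
F₁/k = 1815/0.01023 = 177410 Tg N; kt = 0.01023 × 148 = 1.514, e^(−kt) = 0.2200.
M(148) = 177410 + (130000 − 177410) × 0.2200 = 177410 − 10430 = 166980 Tg N.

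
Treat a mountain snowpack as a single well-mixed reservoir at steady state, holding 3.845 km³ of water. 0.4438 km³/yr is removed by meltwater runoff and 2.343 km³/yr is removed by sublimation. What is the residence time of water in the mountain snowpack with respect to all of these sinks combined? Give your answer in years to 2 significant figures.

1.4 yr

Total removal flux = 0.4438 + 2.343 = 2.7868 km³/yr.
τ = M / ΣF_out = 3.845 / 2.7868 = 1.380 yr.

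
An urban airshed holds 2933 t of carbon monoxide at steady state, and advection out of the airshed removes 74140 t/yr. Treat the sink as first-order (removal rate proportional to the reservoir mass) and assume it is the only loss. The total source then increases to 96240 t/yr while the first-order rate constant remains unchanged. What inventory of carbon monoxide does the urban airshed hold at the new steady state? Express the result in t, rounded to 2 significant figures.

Rate constant k = F/M = 74140 / 2933 = 25.28 yr⁻¹.
At the new steady state, source = k·M_new ⇒ M_new = 96240 / 25.28 = 3807 t.
(Equivalently M_new = M × F_new/F_old = 2933 × 96240/74140.)

3800 t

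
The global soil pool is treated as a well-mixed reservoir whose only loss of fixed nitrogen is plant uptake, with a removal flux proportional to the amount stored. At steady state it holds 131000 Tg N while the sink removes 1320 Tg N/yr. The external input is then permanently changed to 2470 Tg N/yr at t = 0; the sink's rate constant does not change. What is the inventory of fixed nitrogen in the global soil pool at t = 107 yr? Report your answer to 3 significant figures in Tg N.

The sink rate constant is k = F₀/M₀ = 1320/131000 = 0.01008 yr⁻¹.
Solving dM/dt = F₁ − kM with M(0) = M₀ gives M(t) = F₁/k + (M₀ − F₁/k)·e^(−kt).
F₁/k = 2470/0.01008 = 245130 Tg N; kt = 0.01008 × 107 = 1.078, e^(−kt) = 0.3402.
M(107) = 245130 + (131000 − 245130) × 0.3402 = 245130 − 38830 = 206300 Tg N.

206000 Tg N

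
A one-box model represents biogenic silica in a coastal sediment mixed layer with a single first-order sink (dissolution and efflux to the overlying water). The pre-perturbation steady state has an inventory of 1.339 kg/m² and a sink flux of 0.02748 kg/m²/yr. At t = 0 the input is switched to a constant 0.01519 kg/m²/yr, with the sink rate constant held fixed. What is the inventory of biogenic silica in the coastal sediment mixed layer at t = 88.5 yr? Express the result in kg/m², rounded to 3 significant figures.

The sink rate constant is k = F₀/M₀ = 0.02748/1.339 = 0.02052 yr⁻¹.
Solving dM/dt = F₁ − kM with M(0) = M₀ gives M(t) = F₁/k + (M₀ − F₁/k)·e^(−kt).
F₁/k = 0.01519/0.02052 = 0.74015 kg/m²; kt = 0.02052 × 88.5 = 1.816, e^(−kt) = 0.1626.
M(88.5) = 0.74015 + (1.339 − 0.74015) × 0.1626 = 0.74015 + 0.09739 = 0.83754 kg/m².

0.838 kg/m²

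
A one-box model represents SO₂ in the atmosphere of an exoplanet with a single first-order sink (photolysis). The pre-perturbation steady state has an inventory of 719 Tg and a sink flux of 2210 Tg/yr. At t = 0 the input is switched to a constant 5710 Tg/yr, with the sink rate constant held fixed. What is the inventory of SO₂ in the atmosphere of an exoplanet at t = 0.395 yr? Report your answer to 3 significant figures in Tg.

The sink rate constant is k = F₀/M₀ = 2210/719 = 3.074 yr⁻¹.
Solving dM/dt = F₁ − kM with M(0) = M₀ gives M(t) = F₁/k + (M₀ − F₁/k)·e^(−kt).
F₁/k = 5710/3.074 = 1857.7 Tg; kt = 3.074 × 0.395 = 1.214, e^(−kt) = 0.2970.
M(0.395) = 1857.7 + (719 − 1857.7) × 0.2970 = 1857.7 − 338.2 = 1519.5 Tg.

1520 Tg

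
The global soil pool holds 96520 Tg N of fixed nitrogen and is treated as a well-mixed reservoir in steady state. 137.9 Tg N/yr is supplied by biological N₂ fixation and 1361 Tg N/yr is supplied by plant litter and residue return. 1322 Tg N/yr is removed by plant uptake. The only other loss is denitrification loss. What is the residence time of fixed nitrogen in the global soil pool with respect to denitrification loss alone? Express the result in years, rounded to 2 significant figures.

550 yr

At steady state ΣF_in = ΣF_out.
ΣF_in = 137.9 + 1361 = 1498.9 Tg N/yr.
Denitrification loss flux = ΣF_in − (1322) = 1498.9 − 1322 = 176.9 Tg N/yr.
τ = M / F = 96520 / 176.9 = 545.6 yr.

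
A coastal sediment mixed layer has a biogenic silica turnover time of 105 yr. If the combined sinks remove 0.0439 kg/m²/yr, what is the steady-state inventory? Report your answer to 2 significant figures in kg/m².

τ = M/F ⇒ M = τ × F = 105 × 0.0439 = 4.610 kg/m².

4.6 kg/m²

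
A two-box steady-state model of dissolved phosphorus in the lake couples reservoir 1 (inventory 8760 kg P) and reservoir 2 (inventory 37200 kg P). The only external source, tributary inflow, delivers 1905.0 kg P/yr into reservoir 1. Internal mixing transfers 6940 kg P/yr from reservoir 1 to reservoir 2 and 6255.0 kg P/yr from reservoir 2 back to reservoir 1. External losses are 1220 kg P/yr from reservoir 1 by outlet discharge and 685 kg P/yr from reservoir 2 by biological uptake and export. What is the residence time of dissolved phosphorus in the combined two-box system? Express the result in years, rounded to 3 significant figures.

Treat the two boxes together as one reservoir: the mixing fluxes between them are internal recycling, so τ = ΣM / Σ(external losses).
M_total = 8760 + 37200 = 45960 kg P.
ΣF_external_out = 1220 + 685 = 1905.0 kg P/yr.
τ = M_total / ΣF_ext = 45960 / 1905.0 = 24.13 yr.

24.1 yr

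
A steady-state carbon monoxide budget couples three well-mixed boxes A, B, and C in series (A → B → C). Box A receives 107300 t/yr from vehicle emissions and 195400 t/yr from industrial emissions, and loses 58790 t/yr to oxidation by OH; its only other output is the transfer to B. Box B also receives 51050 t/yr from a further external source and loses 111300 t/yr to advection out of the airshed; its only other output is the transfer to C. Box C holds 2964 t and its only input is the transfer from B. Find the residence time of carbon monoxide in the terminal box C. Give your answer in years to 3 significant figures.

0.0161 yr

Box A: F(A→B) = (107300 + 195400) − 58790 = 243910 t/yr.
Box B: F(B→C) = (243910 + 51050) − 111300 = 183660 t/yr.
Box C throughput = its input = 183660 t/yr; τ = 2964 / 183660 = 0.01614 yr.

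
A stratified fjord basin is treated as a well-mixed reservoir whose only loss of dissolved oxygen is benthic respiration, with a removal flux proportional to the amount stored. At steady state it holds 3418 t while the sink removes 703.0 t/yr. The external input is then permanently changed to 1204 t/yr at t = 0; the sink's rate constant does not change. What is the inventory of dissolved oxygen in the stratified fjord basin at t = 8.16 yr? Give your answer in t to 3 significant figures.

Residence time τ = M₀/F₀ = 4.862 yr. The eventual steady state is M_∞ = M₀·(F₁/F₀) = 3418 × 1204/703.0 = 5853.9 t.
The anomaly ΔM(t) = M(t) − M_∞ decays as ΔM₀·e^(−t/τ) with ΔM₀ = 3418 − 5853.9 = −2436 t.
At t = 8.16 yr, e^(−t/τ) = e^(−1.678) = 0.1867, so ΔM = −454.7 t and M = 5853.9 − 454.7 = 5399.1 t.

5400 t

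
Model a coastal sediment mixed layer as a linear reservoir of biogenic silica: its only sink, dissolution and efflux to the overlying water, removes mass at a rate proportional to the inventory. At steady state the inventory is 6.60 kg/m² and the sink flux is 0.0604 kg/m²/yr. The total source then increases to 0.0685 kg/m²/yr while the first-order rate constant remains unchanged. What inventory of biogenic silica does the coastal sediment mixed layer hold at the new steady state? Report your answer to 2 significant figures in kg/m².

7.5 kg/m²

Rate constant k = F/M = 0.0604 / 6.60 = 0.009152 yr⁻¹.
At the new steady state, source = k·M_new ⇒ M_new = 0.0685 / 0.009152 = 7.485 kg/m².
(Equivalently M_new = M × F_new/F_old = 6.60 × 0.0685/0.0604.)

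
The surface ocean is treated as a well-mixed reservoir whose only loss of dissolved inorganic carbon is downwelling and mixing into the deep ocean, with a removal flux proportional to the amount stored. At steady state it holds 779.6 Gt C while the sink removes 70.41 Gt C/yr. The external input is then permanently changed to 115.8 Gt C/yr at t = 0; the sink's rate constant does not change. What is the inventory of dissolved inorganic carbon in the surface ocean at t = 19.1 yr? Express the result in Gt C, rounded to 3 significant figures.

Residence time τ = M₀/F₀ = 11.07 yr. The eventual steady state is M_∞ = M₀·(F₁/F₀) = 779.6 × 115.8/70.41 = 1282.2 Gt C.
The anomaly ΔM(t) = M(t) − M_∞ decays as ΔM₀·e^(−t/τ) with ΔM₀ = 779.6 − 1282.2 = −502.6 Gt C.
At t = 19.1 yr, e^(−t/τ) = e^(−1.725) = 0.1782, so ΔM = −89.54 Gt C and M = 1282.2 − 89.54 = 1192.6 Gt C.

1190 Gt C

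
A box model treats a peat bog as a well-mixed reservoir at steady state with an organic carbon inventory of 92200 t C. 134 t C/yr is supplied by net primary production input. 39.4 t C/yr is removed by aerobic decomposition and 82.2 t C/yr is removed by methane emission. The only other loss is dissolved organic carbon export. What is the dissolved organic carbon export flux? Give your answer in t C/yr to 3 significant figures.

12.4 t C/yr

At steady state ΣF_in = ΣF_out.
ΣF_in = 134.00 t C/yr.
Dissolved organic carbon export flux = ΣF_in − (39.4 + 82.2) = 134.00 − 121.6 = 12.40 t C/yr.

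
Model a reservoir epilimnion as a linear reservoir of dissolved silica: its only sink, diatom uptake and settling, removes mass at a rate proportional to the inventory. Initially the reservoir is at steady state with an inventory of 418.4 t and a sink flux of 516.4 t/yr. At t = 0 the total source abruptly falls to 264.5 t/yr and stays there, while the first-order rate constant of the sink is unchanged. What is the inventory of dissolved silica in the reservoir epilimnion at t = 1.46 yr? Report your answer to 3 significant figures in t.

248 t

τ = M₀/F₀ = 418.4/516.4 = 0.8102 yr; rate constant k = 1/τ.
New steady state M_∞ = F₁/k = F₁·τ = 264.5 × 0.8102 = 214.30 t.
M(t) = M_∞ + (M₀ − M_∞)·e^(−t/τ); t/τ = 1.46/0.8102 = 1.802, so e^(−t/τ) = 0.1650.
M(t) = 214.30 + 204.1 × 0.1650 = 247.97 t.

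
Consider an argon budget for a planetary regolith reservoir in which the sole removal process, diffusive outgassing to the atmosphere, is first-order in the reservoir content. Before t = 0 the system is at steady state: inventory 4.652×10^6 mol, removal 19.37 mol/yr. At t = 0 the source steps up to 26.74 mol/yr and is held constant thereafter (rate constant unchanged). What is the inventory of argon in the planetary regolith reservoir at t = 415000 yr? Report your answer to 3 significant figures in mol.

6.11×10^6 mol

The sink rate constant is k = F₀/M₀ = 19.37/4.652×10^6 = 4.164×10^-6 yr⁻¹.
Solving dM/dt = F₁ − kM with M(0) = M₀ gives M(t) = F₁/k + (M₀ − F₁/k)·e^(−kt).
F₁/k = 26.74/4.164×10^-6 = 6.4220×10^6 mol; kt = 4.164×10^-6 × 415000 = 1.728, e^(−kt) = 0.1776.
M(415000) = 6.4220×10^6 + (4.652×10^6 − 6.4220×10^6) × 0.1776 = 6.4220×10^6 − 314400 = 6.1076×10^6 mol.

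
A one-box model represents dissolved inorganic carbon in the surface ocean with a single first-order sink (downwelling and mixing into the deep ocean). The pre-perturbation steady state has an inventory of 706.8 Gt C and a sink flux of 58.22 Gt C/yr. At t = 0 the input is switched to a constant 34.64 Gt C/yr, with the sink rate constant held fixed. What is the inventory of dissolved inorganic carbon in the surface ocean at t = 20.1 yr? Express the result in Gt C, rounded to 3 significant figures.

τ = M₀/F₀ = 706.8/58.22 = 12.14 yr; rate constant k = 1/τ.
New steady state M_∞ = F₁/k = F₁·τ = 34.64 × 12.14 = 420.54 Gt C.
M(t) = M_∞ + (M₀ − M_∞)·e^(−t/τ); t/τ = 20.1/12.14 = 1.656, so e^(−t/τ) = 0.1910.
M(t) = 420.54 + 286.3 × 0.1910 = 475.20 Gt C.

475 Gt C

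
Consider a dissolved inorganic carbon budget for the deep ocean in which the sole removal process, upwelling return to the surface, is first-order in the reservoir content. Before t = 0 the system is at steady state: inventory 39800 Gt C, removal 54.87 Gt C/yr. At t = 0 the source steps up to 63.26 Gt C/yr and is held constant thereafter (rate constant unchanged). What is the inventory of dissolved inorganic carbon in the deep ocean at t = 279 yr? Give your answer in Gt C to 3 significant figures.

The sink rate constant is k = F₀/M₀ = 54.87/39800 = 0.001379 yr⁻¹.
Solving dM/dt = F₁ − kM with M(0) = M₀ gives M(t) = F₁/k + (M₀ − F₁/k)·e^(−kt).
F₁/k = 63.26/0.001379 = 45886 Gt C; kt = 0.001379 × 279 = 0.3846, e^(−kt) = 0.6807.
M(279) = 45886 + (39800 − 45886) × 0.6807 = 45886 − 4142 = 41743 Gt C.

41700 Gt C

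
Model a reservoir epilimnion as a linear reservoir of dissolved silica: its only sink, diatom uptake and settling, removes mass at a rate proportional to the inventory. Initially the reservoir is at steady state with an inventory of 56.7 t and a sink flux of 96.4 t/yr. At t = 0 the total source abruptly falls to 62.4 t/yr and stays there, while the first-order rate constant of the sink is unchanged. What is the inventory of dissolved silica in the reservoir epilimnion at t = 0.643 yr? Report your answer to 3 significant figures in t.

43.4 t

The sink rate constant is k = F₀/M₀ = 96.4/56.7 = 1.700 yr⁻¹.
Solving dM/dt = F₁ − kM with M(0) = M₀ gives M(t) = F₁/k + (M₀ − F₁/k)·e^(−kt).
F₁/k = 62.4/1.700 = 36.702 t; kt = 1.700 × 0.643 = 1.093, e^(−kt) = 0.3351.
M(0.643) = 36.702 + (56.7 − 36.702) × 0.3351 = 36.702 + 6.702 = 43.404 t.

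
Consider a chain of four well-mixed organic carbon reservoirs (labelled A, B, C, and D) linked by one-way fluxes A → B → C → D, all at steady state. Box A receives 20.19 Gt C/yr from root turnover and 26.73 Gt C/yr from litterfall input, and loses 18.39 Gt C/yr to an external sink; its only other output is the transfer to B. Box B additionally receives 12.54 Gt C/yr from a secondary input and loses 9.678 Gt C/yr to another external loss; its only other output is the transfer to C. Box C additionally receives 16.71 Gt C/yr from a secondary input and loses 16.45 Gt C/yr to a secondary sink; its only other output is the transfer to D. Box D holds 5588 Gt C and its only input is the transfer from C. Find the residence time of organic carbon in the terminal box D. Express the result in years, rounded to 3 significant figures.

177 yr

Box A: F(A→B) = (20.19 + 26.73) − 18.39 = 28.530 Gt C/yr.
Box B: F(B→C) = (28.530 + 12.54) − 9.678 = 31.392 Gt C/yr.
Box C: F(C→D) = (31.392 + 16.71) − 16.45 = 31.652 Gt C/yr.
Box D throughput = its input = 31.652 Gt C/yr; τ = 5588 / 31.652 = 176.5 yr.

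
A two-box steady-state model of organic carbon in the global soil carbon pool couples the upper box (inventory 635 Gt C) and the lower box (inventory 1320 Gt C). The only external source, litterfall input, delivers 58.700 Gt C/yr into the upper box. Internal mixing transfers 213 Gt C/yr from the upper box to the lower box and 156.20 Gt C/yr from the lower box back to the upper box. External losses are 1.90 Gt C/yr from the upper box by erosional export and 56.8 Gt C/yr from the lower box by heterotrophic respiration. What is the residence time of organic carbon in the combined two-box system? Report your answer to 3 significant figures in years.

Treat the two boxes together as one reservoir: the mixing fluxes between them are internal recycling, so τ = ΣM / Σ(external losses).
M_total = 635 + 1320 = 1955.0 Gt C.
ΣF_external_out = 1.90 + 56.8 = 58.700 Gt C/yr.
τ = M_total / ΣF_ext = 1955.0 / 58.700 = 33.30 yr.

33.3 yr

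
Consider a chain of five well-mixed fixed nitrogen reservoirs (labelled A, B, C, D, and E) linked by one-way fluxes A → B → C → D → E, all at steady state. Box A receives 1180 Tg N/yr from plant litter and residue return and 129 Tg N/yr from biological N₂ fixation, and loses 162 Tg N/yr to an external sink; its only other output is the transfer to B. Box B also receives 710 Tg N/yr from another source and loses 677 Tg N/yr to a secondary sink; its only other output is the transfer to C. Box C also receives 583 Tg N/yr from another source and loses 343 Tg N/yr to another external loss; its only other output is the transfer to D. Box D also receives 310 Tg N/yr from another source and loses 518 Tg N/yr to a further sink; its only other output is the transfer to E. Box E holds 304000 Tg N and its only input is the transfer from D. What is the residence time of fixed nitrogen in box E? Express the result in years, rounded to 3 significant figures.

Box A: F(A→B) = (1180 + 129) − 162 = 1147.0 Tg N/yr.
Box B: F(B→C) = (1147.0 + 710) − 677 = 1180.0 Tg N/yr.
Box C: F(C→D) = (1180.0 + 583) − 343 = 1420.0 Tg N/yr.
Box D: F(D→E) = (1420.0 + 310) − 518 = 1212.0 Tg N/yr.
Box E throughput = its input = 1212.0 Tg N/yr; τ = 304000 / 1212.0 = 250.8 yr.

251 yr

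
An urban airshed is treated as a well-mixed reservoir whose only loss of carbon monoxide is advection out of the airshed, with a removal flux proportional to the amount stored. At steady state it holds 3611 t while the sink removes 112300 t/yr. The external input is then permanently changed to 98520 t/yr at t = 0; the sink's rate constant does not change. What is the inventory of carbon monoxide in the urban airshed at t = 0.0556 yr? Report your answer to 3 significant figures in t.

τ = M₀/F₀ = 3611/112300 = 0.03215 yr; rate constant k = 1/τ.
New steady state M_∞ = F₁/k = F₁·τ = 98520 × 0.03215 = 3167.9 t.
M(t) = M_∞ + (M₀ − M_∞)·e^(−t/τ); t/τ = 0.0556/0.03215 = 1.729, so e^(−t/τ) = 0.1774.
M(t) = 3167.9 + 443.1 × 0.1774 = 3246.5 t.

3250 t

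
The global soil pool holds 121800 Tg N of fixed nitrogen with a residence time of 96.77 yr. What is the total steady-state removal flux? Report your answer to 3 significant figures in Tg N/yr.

F = M / τ = 121800 / 96.77 = 1259 Tg N/yr.

1260 Tg N/yr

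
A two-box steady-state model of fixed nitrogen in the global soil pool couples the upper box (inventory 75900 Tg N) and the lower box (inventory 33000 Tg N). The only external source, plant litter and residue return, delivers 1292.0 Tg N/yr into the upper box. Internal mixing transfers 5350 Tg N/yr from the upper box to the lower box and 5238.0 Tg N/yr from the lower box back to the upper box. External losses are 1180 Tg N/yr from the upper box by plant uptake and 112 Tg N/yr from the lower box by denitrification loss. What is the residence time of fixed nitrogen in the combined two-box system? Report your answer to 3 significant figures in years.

Residence time in the combined system uses the total inventory and the total *external* removal — internal exchanges between the two boxes cancel.
M_total = 75900 + 33000 = 108900 Tg N.
ΣF_external_out = 1180 + 112 = 1292.0 Tg N/yr.
τ = M_total / ΣF_ext = 108900 / 1292.0 = 84.29 yr.

84.3 yr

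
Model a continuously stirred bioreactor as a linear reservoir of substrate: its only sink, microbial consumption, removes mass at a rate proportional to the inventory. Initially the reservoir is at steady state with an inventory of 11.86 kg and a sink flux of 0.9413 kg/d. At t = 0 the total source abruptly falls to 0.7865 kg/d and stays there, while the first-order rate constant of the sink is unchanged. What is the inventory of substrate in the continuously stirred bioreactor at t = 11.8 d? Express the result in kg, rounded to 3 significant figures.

τ = M₀/F₀ = 11.86/0.9413 = 12.60 d; rate constant k = 1/τ.
New steady state M_∞ = F₁/k = F₁·τ = 0.7865 × 12.60 = 9.9096 kg.
M(t) = M_∞ + (M₀ − M_∞)·e^(−t/τ); t/τ = 11.8/12.60 = 0.9365, so e^(−t/τ) = 0.3920.
M(t) = 9.9096 + 1.950 × 0.3920 = 10.674 kg.

10.7 kg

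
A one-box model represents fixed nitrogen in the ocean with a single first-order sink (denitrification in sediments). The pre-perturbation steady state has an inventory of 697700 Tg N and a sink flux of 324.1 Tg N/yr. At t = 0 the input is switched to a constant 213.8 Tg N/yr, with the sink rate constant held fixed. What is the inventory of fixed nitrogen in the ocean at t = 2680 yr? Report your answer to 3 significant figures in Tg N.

Residence time τ = M₀/F₀ = 2153 yr. The eventual steady state is M_∞ = M₀·(F₁/F₀) = 697700 × 213.8/324.1 = 460250 Tg N.
The anomaly ΔM(t) = M(t) − M_∞ decays as ΔM₀·e^(−t/τ) with ΔM₀ = 697700 − 460250 = 237400 Tg N.
At t = 2680 yr, e^(−t/τ) = e^(−1.245) = 0.2880, so ΔM = 68380 Tg N and M = 460250 + 68380 = 528630 Tg N.

529000 Tg N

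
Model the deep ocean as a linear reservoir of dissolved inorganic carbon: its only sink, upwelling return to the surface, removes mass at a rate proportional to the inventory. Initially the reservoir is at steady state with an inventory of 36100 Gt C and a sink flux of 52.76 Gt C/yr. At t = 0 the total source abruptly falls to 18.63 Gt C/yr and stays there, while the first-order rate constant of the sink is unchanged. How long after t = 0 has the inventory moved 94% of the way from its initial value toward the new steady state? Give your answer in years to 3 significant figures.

1930 yr

τ = M₀/F₀ = 36100/52.76 = 684.2 yr.
The remaining gap fraction is e^(−t/τ); 94% covered ⇒ e^(−t/τ) = 0.0600.
t = −τ ln(0.0600) = 684.2 × 2.813 = 1925 yr.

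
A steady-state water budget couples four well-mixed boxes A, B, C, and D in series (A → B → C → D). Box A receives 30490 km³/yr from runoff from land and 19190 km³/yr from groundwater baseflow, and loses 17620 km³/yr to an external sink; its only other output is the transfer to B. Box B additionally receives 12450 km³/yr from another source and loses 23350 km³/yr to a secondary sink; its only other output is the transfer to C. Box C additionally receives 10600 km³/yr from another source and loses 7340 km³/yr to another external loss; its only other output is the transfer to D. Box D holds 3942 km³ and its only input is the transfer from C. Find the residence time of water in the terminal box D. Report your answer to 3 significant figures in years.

Box A: F(A→B) = (30490 + 19190) − 17620 = 32060 km³/yr.
Box B: F(B→C) = (32060 + 12450) − 23350 = 21160 km³/yr.
Box C: F(C→D) = (21160 + 10600) − 7340 = 24420 km³/yr.
Box D throughput = its input = 24420 km³/yr; τ = 3942 / 24420 = 0.1614 yr.

0.161 yr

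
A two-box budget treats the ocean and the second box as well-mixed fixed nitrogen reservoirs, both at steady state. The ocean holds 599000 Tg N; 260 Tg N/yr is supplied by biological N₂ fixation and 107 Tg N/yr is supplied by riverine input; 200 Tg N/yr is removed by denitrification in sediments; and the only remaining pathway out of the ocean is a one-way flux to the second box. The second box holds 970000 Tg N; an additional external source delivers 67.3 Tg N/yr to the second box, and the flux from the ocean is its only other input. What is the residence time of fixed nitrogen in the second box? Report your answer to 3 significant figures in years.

Balance the ocean: ΣF_in = 260 + 107 = 367.00 Tg N/yr.
Flux to the second box = ΣF_in − (200) = 167.00 Tg N/yr.
Total input to the second box = 167.00 + 67.3 = 234.30 Tg N/yr; at steady state this equals its total output.
τ = M / F = 970000 / 234.30 = 4140 yr.

4140 yr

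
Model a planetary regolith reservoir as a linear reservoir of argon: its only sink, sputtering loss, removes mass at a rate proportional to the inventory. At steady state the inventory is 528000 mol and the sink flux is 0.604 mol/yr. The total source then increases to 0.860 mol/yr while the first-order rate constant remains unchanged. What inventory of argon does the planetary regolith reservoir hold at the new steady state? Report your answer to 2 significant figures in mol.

Rate constant k = F/M = 0.604 / 528000 = 1.144×10^-6 yr⁻¹.
At the new steady state, source = k·M_new ⇒ M_new = 0.860 / 1.144×10^-6 = 751800 mol.
(Equivalently M_new = M × F_new/F_old = 528000 × 0.860/0.604.)

750000 mol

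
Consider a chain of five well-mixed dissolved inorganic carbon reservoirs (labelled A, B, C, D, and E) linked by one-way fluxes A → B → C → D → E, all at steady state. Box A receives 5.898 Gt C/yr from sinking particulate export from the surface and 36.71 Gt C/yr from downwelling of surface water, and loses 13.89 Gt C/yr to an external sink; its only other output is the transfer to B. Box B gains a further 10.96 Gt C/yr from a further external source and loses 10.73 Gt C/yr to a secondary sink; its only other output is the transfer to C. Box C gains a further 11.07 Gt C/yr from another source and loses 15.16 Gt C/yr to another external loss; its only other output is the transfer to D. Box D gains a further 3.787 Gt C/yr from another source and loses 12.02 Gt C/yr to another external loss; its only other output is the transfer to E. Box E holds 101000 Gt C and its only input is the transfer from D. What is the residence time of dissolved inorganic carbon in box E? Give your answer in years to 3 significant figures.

Box A: F(A→B) = (5.898 + 36.71) − 13.89 = 28.718 Gt C/yr.
Box B: F(B→C) = (28.718 + 10.96) − 10.73 = 28.948 Gt C/yr.
Box C: F(C→D) = (28.948 + 11.07) − 15.16 = 24.858 Gt C/yr.
Box D: F(D→E) = (24.858 + 3.787) − 12.02 = 16.625 Gt C/yr.
Box E throughput = its input = 16.625 Gt C/yr; τ = 101000 / 16.625 = 6075 yr.

6080 yr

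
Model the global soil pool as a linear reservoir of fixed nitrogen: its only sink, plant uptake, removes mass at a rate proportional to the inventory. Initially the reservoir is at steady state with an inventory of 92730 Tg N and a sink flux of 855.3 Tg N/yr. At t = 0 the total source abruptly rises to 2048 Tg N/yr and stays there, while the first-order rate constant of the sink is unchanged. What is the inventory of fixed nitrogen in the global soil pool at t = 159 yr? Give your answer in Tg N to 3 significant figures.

192000 Tg N

τ = M₀/F₀ = 92730/855.3 = 108.4 yr; rate constant k = 1/τ.
New steady state M_∞ = F₁/k = F₁·τ = 2048 × 108.4 = 222040 Tg N.
M(t) = M_∞ + (M₀ − M_∞)·e^(−t/τ); t/τ = 159/108.4 = 1.467, so e^(−t/τ) = 0.2307.
M(t) = 222040 − 129300 × 0.2307 = 192210 Tg N.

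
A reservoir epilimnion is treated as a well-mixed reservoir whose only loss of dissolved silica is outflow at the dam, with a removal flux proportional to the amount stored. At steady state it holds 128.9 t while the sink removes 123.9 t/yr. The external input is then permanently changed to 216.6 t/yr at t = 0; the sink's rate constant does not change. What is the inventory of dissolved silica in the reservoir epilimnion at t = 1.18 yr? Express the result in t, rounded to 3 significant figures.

194 t

τ = M₀/F₀ = 128.9/123.9 = 1.040 yr; rate constant k = 1/τ.
New steady state M_∞ = F₁/k = F₁·τ = 216.6 × 1.040 = 225.34 t.
M(t) = M_∞ + (M₀ − M_∞)·e^(−t/τ); t/τ = 1.18/1.040 = 1.134, so e^(−t/τ) = 0.3217.
M(t) = 225.34 − 96.44 × 0.3217 = 194.32 t.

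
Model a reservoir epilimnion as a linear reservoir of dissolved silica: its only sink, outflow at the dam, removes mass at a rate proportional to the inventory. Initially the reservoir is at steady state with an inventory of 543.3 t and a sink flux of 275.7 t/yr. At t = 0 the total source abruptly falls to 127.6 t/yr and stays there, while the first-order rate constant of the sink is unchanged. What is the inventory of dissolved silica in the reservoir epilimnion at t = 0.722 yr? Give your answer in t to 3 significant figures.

Residence time τ = M₀/F₀ = 1.971 yr. The eventual steady state is M_∞ = M₀·(F₁/F₀) = 543.3 × 127.6/275.7 = 251.45 t.
The anomaly ΔM(t) = M(t) − M_∞ decays as ΔM₀·e^(−t/τ) with ΔM₀ = 543.3 − 251.45 = 291.8 t.
At t = 0.722 yr, e^(−t/τ) = e^(−0.3664) = 0.6932, so ΔM = 202.3 t and M = 251.45 + 202.3 = 453.77 t.

454 t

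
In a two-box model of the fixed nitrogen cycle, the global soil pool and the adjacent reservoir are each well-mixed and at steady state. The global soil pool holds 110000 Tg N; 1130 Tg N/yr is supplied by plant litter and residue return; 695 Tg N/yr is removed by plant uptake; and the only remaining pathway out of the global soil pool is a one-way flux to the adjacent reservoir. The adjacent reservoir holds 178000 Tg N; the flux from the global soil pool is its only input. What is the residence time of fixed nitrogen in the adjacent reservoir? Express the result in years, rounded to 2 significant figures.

410 yr

Balance the global soil pool: ΣF_in = 1130.0 Tg N/yr.
Flux to the adjacent reservoir = ΣF_in − (695) = 435.00 Tg N/yr.
At steady state the output of the adjacent reservoir equals its input, 435.00 Tg N/yr.
τ = M / F = 178000 / 435.00 = 409.2 yr.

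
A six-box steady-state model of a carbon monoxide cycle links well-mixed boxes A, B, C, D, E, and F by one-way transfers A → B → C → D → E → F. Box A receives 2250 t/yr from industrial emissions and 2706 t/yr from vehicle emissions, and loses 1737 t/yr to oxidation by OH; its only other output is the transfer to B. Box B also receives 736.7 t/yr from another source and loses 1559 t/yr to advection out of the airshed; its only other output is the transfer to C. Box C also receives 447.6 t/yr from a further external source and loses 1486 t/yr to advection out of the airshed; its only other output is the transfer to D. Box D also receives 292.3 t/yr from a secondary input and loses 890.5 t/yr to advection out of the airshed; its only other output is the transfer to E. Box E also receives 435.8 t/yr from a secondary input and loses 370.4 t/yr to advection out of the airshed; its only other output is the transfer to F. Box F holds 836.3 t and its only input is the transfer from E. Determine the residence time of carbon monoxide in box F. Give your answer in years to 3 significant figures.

1.01 yr

Box A: F(A→B) = (2250 + 2706) − 1737 = 3219.0 t/yr.
Box B: F(B→C) = (3219.0 + 736.7) − 1559 = 2396.7 t/yr.
Box C: F(C→D) = (2396.7 + 447.6) − 1486 = 1358.3 t/yr.
Box D: F(D→E) = (1358.3 + 292.3) − 890.5 = 760.10 t/yr.
Box E: F(E→F) = (760.10 + 435.8) − 370.4 = 825.50 t/yr.
Box F throughput = its input = 825.50 t/yr; τ = 836.3 / 825.50 = 1.013 yr.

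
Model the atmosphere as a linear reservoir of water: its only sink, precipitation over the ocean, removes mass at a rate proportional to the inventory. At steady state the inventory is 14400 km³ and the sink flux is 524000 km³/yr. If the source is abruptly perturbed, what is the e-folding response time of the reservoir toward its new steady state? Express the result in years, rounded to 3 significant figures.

For a linear reservoir the response time equals the residence time τ = M/F.
τ = 14400 / 524000 = 0.02748 yr.

0.0275 yr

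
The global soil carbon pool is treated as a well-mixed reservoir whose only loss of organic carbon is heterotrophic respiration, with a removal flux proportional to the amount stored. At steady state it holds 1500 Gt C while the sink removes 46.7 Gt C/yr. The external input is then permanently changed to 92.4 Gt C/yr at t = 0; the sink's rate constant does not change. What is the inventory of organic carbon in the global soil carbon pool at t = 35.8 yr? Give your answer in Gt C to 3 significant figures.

Residence time τ = M₀/F₀ = 32.12 yr. The eventual steady state is M_∞ = M₀·(F₁/F₀) = 1500 × 92.4/46.7 = 2967.9 Gt C.
The anomaly ΔM(t) = M(t) − M_∞ decays as ΔM₀·e^(−t/τ) with ΔM₀ = 1500 − 2967.9 = −1468 Gt C.
At t = 35.8 yr, e^(−t/τ) = e^(−1.115) = 0.3281, so ΔM = −481.5 Gt C and M = 2967.9 − 481.5 = 2486.3 Gt C.

2490 Gt C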